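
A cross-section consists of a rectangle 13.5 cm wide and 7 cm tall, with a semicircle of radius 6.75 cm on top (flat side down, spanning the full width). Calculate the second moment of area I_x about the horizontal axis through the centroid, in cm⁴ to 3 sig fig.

Decompose the section into non-overlapping parts with the origin at the bottom-left of its bounding rectangle.
Rectangular body: 13.5 × 7, A = 94.5 cm², y = 3.5 cm, Ī = 385.88 cm⁴.
Semicircular cap: semicircle r = 6.75, A = 71.569 cm², y = 9.8648 cm, Ī = 227.85 cm⁴.
Centroid: ȳ = ΣA·y / ΣA = 6.243 cm.
Transfer each piece to the horizontal axis through the centroid using Ī + A·d² with d = y − 6.243:
  rectangular body: d = -2.743 cm → contributes +1096.9 cm⁴
  semicircular cap: d = 3.6218 cm → contributes +1166.7 cm⁴
Total I = 2263.5 cm⁴.

I_x ≈ 2260 cm⁴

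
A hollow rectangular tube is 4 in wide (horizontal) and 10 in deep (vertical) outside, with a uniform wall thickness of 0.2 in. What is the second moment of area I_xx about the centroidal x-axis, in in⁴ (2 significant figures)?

I_xx ≈ 68 in⁴

Split into non-overlapping primitives; take the origin at the lower-left of the bounding box.
Outer rectangle: 4 × 10, A = 40 in², y = 5 in, Ī = 333.3 in⁴.
Inner void (subtracted): 3.6 × 9.6, A = 34.56 in², y = 5 in, Ī = 265.4 in⁴.
By symmetry the centroid is at mid-height, ȳ = 5 in.
All pieces are centred on the centroidal x-axis, so I = ΣĪ (holes subtracted) = 67.91 in⁴.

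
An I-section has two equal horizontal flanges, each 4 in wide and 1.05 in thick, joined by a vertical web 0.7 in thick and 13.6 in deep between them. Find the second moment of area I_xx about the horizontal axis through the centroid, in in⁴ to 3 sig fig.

I_xx ≈ 598 in⁴

Decompose the section into non-overlapping parts with the origin at the bottom-left of its bounding rectangle.
Bottom flange: 4 × 1.05, A = 4.2 in², y = 0.525 in, Ī = 0.38588 in⁴.
Web: 0.7 × 13.6, A = 9.52 in², y = 7.85 in, Ī = 146.73 in⁴.
Top flange: 4 × 1.05, A = 4.2 in², y = 15.175 in, Ī = 0.38588 in⁴.
By symmetry the centroid is at mid-height, ȳ = 7.85 in.
Transfer each piece to the horizontal axis through the centroid using Ī + A·d² with d = y − 7.85:
  bottom flange: d = -7.325 in → contributes +225.74 in⁴
  web: d = 0 in → contributes +146.73 in⁴
  top flange: d = 7.325 in → contributes +225.74 in⁴
Total I = 598.21 in⁴.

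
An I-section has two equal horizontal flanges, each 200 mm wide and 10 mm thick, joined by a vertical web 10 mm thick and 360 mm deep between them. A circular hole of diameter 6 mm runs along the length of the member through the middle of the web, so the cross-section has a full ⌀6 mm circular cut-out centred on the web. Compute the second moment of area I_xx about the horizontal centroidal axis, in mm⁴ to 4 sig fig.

Split into non-overlapping primitives; take the origin at the lower-left of the bounding box.
Bottom flange: 200 × 10, A = 2 000 mm², y = 5 mm, Ī = 16666.7 mm⁴.
Web: 10 × 360, A = 3 600 mm², y = 190 mm, Ī = 38 880 000 mm⁴.
Top flange: 200 × 10, A = 2 000 mm², y = 375 mm, Ī = 16666.7 mm⁴.
Hole (subtracted): ⌀6, A = 28.2743 mm², y = 190 mm, Ī = 63.6173 mm⁴.
By symmetry the centroid is at mid-height, ȳ = 190 mm.
Transfer each piece to the horizontal centroidal axis using Ī + A·d² with d = y − 190:
  bottom flange: d = -185 mm → contributes +68 466 667 mm⁴
  web: d = 0 mm → contributes +38 880 000 mm⁴
  top flange: d = 185 mm → contributes +68 466 667 mm⁴
  hole: d = 0 mm → contributes −63.6173 mm⁴
Total I = 175 813 270 mm⁴.

I_xx ≈ 1.758 × 10⁸ mm⁴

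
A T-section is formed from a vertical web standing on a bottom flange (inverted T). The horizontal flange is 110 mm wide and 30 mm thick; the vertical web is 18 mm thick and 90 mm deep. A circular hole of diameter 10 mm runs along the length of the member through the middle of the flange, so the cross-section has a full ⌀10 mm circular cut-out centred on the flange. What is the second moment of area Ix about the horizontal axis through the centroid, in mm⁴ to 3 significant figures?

Break the section into simple shapes (no overlaps), measuring from the bottom-left corner of the bounding box.
Flange: 110 × 30, A = 3 300 mm², y = 15 mm, Ī = 247 500 mm⁴.
Web: 18 × 90, A = 1 620 mm², y = 75 mm, Ī = 1 093 500 mm⁴.
Hole (subtracted): ⌀10, A = 78.54 mm², y = 15 mm, Ī = 490.87 mm⁴.
Centroid: ȳ = ΣA·y / ΣA = 35.077 mm.
Transfer each piece to the horizontal axis through the centroid using Ī + A·d² with d = y − 35.077:
  flange: d = -20.077 mm → contributes +1 577 629 mm⁴
  web: d = 39.923 mm → contributes +3 675 584 mm⁴
  hole: d = -20.077 mm → contributes −32 148 mm⁴
Total I = 5 221 065 mm⁴.

Ix ≈ 5.22 × 10⁶ mm⁴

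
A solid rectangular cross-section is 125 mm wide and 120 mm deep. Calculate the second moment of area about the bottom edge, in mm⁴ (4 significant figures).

The section: 125 × 120, A = 15 000 mm², y = 60 mm, Ī = 18 000 000 mm⁴.
Transfer it to the base of the section using Ī + A·d² with d = y − 0:
  the section: d = 60 mm → contributes +72 000 000 mm⁴
Total I = 72 000 000 mm⁴.

I_base ≈ 7.200 × 10⁷ mm⁴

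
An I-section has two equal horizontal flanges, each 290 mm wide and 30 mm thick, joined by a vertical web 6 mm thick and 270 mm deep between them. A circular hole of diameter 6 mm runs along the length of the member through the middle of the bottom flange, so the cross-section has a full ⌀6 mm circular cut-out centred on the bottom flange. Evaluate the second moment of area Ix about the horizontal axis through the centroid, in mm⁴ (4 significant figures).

Ix ≈ 4.020 × 10⁸ mm⁴

Treat the section as a set of non-overlapping primitives; coordinates are from the bounding-box lower-left.
Bottom flange: 290 × 30, A = 8 700 mm², y = 15 mm, Ī = 652 500 mm⁴.
Web: 6 × 270, A = 1 620 mm², y = 165 mm, Ī = 9 841 500 mm⁴.
Top flange: 290 × 30, A = 8 700 mm², y = 315 mm, Ī = 652 500 mm⁴.
Hole (subtracted): ⌀6, A = 28.2743 mm², y = 15 mm, Ī = 63.6173 mm⁴.
Centroid: ȳ = ΣA·y / ΣA = 165.223 mm.
Transfer each piece to the horizontal axis through the centroid using Ī + A·d² with d = y − 165.223:
  bottom flange: d = -150.223 mm → contributes +196 985 788 mm⁴
  web: d = -0.223316 mm → contributes +9 841 581 mm⁴
  top flange: d = 149.777 mm → contributes +195 820 080 mm⁴
  hole: d = -150.223 mm → contributes −638 132 mm⁴
Total I = 402 009 317 mm⁴.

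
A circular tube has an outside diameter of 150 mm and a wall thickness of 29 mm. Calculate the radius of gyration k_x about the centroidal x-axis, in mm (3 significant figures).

k_x ≈ 44.0 mm

Break the section into simple shapes (no overlaps), measuring from the bottom-left corner of the bounding box.
Outer circle: ⌀150, A = 17 671 mm², y = 75 mm, Ī = 24 850 489 mm⁴.
Bore (subtracted): ⌀92, A = 6647.6 mm², y = 75 mm, Ī = 3 516 586 mm⁴.
By symmetry the centroid is at mid-height, ȳ = 75 mm.
All pieces are centred on the centroidal x-axis, so I = ΣĪ (holes subtracted) = 21 333 903 mm⁴.
Radius of gyration: k = √(I/A) = √(21 333 903 / 11 024) = 43.991 mm.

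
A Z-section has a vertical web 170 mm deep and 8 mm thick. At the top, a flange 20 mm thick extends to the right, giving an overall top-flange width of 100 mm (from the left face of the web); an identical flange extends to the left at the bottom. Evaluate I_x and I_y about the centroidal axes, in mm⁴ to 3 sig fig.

I_x ≈ 2.41 × 10⁷ mm⁴, I_y ≈ 1.18 × 10⁷ mm⁴

Split into non-overlapping primitives; take the origin at the lower-left of the bounding box.
Web: 8 × 170, A = 1 360 mm², y = 85 mm, Ī = 3 275 333 mm⁴.
Top flange (beyond web): 92 × 20, A = 1 840 mm², y = 160 mm, Ī = 61 333 mm⁴.
Bottom flange (beyond web): 92 × 20, A = 1 840 mm², y = 10 mm, Ī = 61 333 mm⁴.
Centroid: ȳ = ΣA·y / ΣA = 85 mm.
Transfer each piece to the centroidal x-axis using Ī + A·d² with d = y − 85:
  web: d = 0 mm → contributes +3 275 333 mm⁴
  top flange (beyond web): d = 75 mm → contributes +10 411 333 mm⁴
  bottom flange (beyond web): d = -75 mm → contributes +10 411 333 mm⁴
Total I = 24 098 000 mm⁴.
For the y-axis: x̄ = 96 mm.
Repeating about the centroidal y-axis gives I_y = 11 802 880 mm⁴.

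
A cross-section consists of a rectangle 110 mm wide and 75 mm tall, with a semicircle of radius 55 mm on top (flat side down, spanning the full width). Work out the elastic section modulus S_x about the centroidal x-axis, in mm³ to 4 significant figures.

Split into non-overlapping primitives; take the origin at the lower-left of the bounding box.
Rectangular body: 110 × 75, A = 8 250 mm², y = 37.5 mm, Ī = 3 867 188 mm⁴.
Semicircular cap: semicircle r = 55, A = 4751.66 mm², y = 98.3427 mm, Ī = 1 004 345 mm⁴.
Centroid: ȳ = ΣA·y / ΣA = 59.7359 mm.
Transfer each piece to the centroidal x-axis using Ī + A·d² with d = y − 59.7359:
  rectangular body: d = -22.2359 mm → contributes +7 946 286 mm⁴
  semicircular cap: d = 38.6068 mm → contributes +8 086 622 mm⁴
Total I = 16 032 909 mm⁴.
Extreme fibre distance c = 70.2641 mm; S = I/c = 228 181 mm³.

S_x ≈ 2.282 × 10⁵ mm³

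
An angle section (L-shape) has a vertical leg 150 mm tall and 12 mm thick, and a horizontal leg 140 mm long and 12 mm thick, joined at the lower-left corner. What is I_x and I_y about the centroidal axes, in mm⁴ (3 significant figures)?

Split into non-overlapping primitives; take the origin at the lower-left of the bounding box.
Vertical leg: 12 × 150, A = 1 800 mm², y = 75 mm, Ī = 3 375 000 mm⁴.
Horizontal leg (remainder): 128 × 12, A = 1 536 mm², y = 6 mm, Ī = 18 432 mm⁴.
Centroid: ȳ = ΣA·y / ΣA = 43.23 mm.
Transfer each piece to the centroidal x-axis using Ī + A·d² with d = y − 43.23:
  vertical leg: d = 31.77 mm → contributes +5 191 775 mm⁴
  horizontal leg (remainder): d = -37.23 mm → contributes +2 147 465 mm⁴
Total I = 7 339 239 mm⁴.
For the y-axis: x̄ = 38.23 mm.
Repeating about the centroidal y-axis gives I_y = 6 179 759 mm⁴.

I_x ≈ 7.34 × 10⁶ mm⁴, I_y ≈ 6.18 × 10⁶ mm⁴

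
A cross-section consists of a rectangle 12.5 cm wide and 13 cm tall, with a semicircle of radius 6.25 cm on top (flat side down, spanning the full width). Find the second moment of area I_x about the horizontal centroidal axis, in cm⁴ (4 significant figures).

I_x ≈ 6187 cm⁴

Break the section into simple shapes (no overlaps), measuring from the bottom-left corner of the bounding box.
Rectangular body: 12.5 × 13, A = 162.5 cm², y = 6.5 cm, Ī = 2288.54 cm⁴.
Semicircular cap: semicircle r = 6.25, A = 61.3592 cm², y = 15.6526 cm, Ī = 167.476 cm⁴.
Centroid: ȳ = ΣA·y / ΣA = 9.0087 cm.
Transfer each piece to the horizontal centroidal axis using Ī + A·d² with d = y − 9.0087:
  rectangular body: d = -2.5087 cm → contributes +3311.25 cm⁴
  semicircular cap: d = 6.64388 cm → contributes +2875.95 cm⁴
Total I = 6187.19 cm⁴.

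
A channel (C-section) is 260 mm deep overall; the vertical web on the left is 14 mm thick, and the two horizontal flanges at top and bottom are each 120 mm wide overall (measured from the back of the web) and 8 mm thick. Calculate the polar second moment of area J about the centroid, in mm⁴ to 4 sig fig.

J ≈ 5.325 × 10⁷ mm⁴

Break the section into simple shapes (no overlaps), measuring from the bottom-left corner of the bounding box.
Web: 14 × 260, A = 3 640 mm², y = 130 mm, Ī = 20 505 333 mm⁴.
Top flange (beyond web): 106 × 8, A = 848 mm², y = 256 mm, Ī = 4522.67 mm⁴.
Bottom flange (beyond web): 106 × 8, A = 848 mm², y = 4 mm, Ī = 4522.67 mm⁴.
By symmetry the centroid is at mid-height, ȳ = 130 mm.
Transfer each piece to the centroidal x-axis using Ī + A·d² with d = y − 130:
  web: d = 0 mm → contributes +20 505 333 mm⁴
  top flange (beyond web): d = 126 mm → contributes +13 467 371 mm⁴
  bottom flange (beyond web): d = -126 mm → contributes +13 467 371 mm⁴
Total I = 47 440 075 mm⁴.
For the y-axis: x̄ = 26.0705 mm.
Repeating about the centroidal y-axis gives I_y = 5 812 464 mm⁴.
Polar second moment: J = I_x + I_y = 53 252 539 mm⁴.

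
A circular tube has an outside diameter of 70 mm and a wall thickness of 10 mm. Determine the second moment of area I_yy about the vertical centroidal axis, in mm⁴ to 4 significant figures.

Break the section into simple shapes (no overlaps), measuring from the bottom-left corner of the bounding box.
Outer circle: ⌀70, A = 3848.45 mm², x = 35 mm, Ī = 1 178 588 mm⁴.
Bore (subtracted): ⌀50, A = 1963.5 mm², x = 35 mm, Ī = 306 796 mm⁴.
By symmetry the centroid is at mid-width, x̄ = 35 mm.
All pieces are centred on the vertical centroidal axis, so I = ΣĪ (holes subtracted) = 871 792 mm⁴.

I_yy ≈ 8.718 × 10⁵ mm⁴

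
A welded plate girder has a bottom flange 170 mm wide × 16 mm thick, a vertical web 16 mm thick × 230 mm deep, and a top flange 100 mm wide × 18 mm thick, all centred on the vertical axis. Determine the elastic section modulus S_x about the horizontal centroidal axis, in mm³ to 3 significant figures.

Split into non-overlapping primitives; take the origin at the lower-left of the bounding box.
Bottom plate: 170 × 16, A = 2 720 mm², y = 8 mm, Ī = 58 027 mm⁴.
Web plate: 16 × 230, A = 3 680 mm², y = 131 mm, Ī = 16 222 667 mm⁴.
Top plate: 100 × 18, A = 1 800 mm², y = 255 mm, Ī = 48 600 mm⁴.
Centroid: ȳ = ΣA·y / ΣA = 117.42 mm.
Transfer each piece to the horizontal centroidal axis using Ī + A·d² with d = y − 117.42:
  bottom plate: d = -109.42 mm → contributes +32 623 579 mm⁴
  web plate: d = 13.58 mm → contributes +16 901 368 mm⁴
  top plate: d = 137.58 mm → contributes +34 119 703 mm⁴
Total I = 83 644 650 mm⁴.
Extreme fibre distance c = 146.58 mm; S = I/c = 570 640 mm³.

S_x ≈ 5.71 × 10⁵ mm³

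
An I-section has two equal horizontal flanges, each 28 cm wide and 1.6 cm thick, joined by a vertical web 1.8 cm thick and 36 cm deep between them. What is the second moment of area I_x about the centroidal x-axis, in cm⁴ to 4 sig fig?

I_x ≈ 3.869 × 10⁴ cm⁴

Split into non-overlapping primitives; take the origin at the lower-left of the bounding box.
Bottom flange: 28 × 1.6, A = 44.8 cm², y = 0.8 cm, Ī = 9.55733 cm⁴.
Web: 1.8 × 36, A = 64.8 cm², y = 19.6 cm, Ī = 6998.4 cm⁴.
Top flange: 28 × 1.6, A = 44.8 cm², y = 38.4 cm, Ī = 9.55733 cm⁴.
By symmetry the centroid is at mid-height, ȳ = 19.6 cm.
Transfer each piece to the centroidal x-axis using Ī + A·d² with d = y − 19.6:
  bottom flange: d = -18.8 cm → contributes +15843.7 cm⁴
  web: d = 0 cm → contributes +6998.4 cm⁴
  top flange: d = 18.8 cm → contributes +15843.7 cm⁴
Total I = 38685.7 cm⁴.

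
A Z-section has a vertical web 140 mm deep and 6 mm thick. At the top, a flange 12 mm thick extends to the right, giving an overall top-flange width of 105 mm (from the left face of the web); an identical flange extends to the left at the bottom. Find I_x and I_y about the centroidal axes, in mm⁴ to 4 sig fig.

Break the section into simple shapes (no overlaps), measuring from the bottom-left corner of the bounding box.
Web: 6 × 140, A = 840 mm², y = 70 mm, Ī = 1 372 000 mm⁴.
Top flange (beyond web): 99 × 12, A = 1 188 mm², y = 134 mm, Ī = 14 256 mm⁴.
Bottom flange (beyond web): 99 × 12, A = 1 188 mm², y = 6 mm, Ī = 14 256 mm⁴.
Centroid: ȳ = ΣA·y / ΣA = 70 mm.
Transfer each piece to the centroidal x-axis using Ī + A·d² with d = y − 70:
  web: d = 0 mm → contributes +1 372 000 mm⁴
  top flange (beyond web): d = 64 mm → contributes +4 880 304 mm⁴
  bottom flange (beyond web): d = -64 mm → contributes +4 880 304 mm⁴
Total I = 11 132 608 mm⁴.
For the y-axis: x̄ = 102 mm.
Repeating about the centroidal y-axis gives I_y = 8 491 968 mm⁴.

I_x ≈ 1.113 × 10⁷ mm⁴, I_y ≈ 8.492 × 10⁶ mm⁴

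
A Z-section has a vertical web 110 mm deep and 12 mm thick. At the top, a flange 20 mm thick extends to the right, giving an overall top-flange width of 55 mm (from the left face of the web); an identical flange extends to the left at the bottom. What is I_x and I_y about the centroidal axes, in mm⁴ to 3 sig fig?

I_x ≈ 4.87 × 10⁶ mm⁴, I_y ≈ 1.58 × 10⁶ mm⁴

Decompose the section into non-overlapping parts with the origin at the bottom-left of its bounding rectangle.
Web: 12 × 110, A = 1 320 mm², y = 55 mm, Ī = 1 331 000 mm⁴.
Top flange (beyond web): 43 × 20, A = 860 mm², y = 100 mm, Ī = 28 667 mm⁴.
Bottom flange (beyond web): 43 × 20, A = 860 mm², y = 10 mm, Ī = 28 667 mm⁴.
Centroid: ȳ = ΣA·y / ΣA = 55 mm.
Transfer each piece to the centroidal x-axis using Ī + A·d² with d = y − 55:
  web: d = 0 mm → contributes +1 331 000 mm⁴
  top flange (beyond web): d = 45 mm → contributes +1 770 167 mm⁴
  bottom flange (beyond web): d = -45 mm → contributes +1 770 167 mm⁴
Total I = 4 871 333 mm⁴.
For the y-axis: x̄ = 49 mm.
Repeating about the centroidal y-axis gives I_y = 1 581 613 mm⁴.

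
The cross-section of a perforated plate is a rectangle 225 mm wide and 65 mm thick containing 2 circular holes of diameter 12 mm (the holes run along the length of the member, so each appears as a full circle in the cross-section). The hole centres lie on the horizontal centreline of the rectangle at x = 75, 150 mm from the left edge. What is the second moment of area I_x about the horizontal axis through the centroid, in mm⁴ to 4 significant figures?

I_x ≈ 5.147 × 10⁶ mm⁴

Split into non-overlapping primitives; take the origin at the lower-left of the bounding box.
Plate: 225 × 65, A = 14 625 mm², y = 32.5 mm, Ī = 5 149 219 mm⁴.
Hole 1 (subtracted): ⌀12, A = 113.097 mm², y = 32.5 mm, Ī = 1017.88 mm⁴.
Hole 2 (subtracted): ⌀12, A = 113.097 mm², y = 32.5 mm, Ī = 1017.88 mm⁴.
By symmetry the centroid is at mid-height, ȳ = 32.5 mm.
All pieces are centred on the horizontal axis through the centroid, so I = ΣĪ (holes subtracted) = 5 147 183 mm⁴.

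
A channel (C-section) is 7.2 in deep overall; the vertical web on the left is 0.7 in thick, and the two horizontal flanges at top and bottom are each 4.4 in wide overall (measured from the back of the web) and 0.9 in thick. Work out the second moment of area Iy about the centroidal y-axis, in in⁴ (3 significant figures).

Split into non-overlapping primitives; take the origin at the lower-left of the bounding box.
Web: 0.7 × 7.2, A = 5.04 in², x = 0.35 in, Ī = 0.2058 in⁴.
Top flange (beyond web): 3.7 × 0.9, A = 3.33 in², x = 2.55 in, Ī = 3.799 in⁴.
Bottom flange (beyond web): 3.7 × 0.9, A = 3.33 in², x = 2.55 in, Ī = 3.799 in⁴.
Centroid: x̄ = ΣA·x / ΣA = 1.6023 in.
Transfer each piece to the centroidal y-axis using Ī + A·d² with d = x − 1.6023:
  web: d = -1.2523 in → contributes +8.1099 in⁴
  top flange (beyond web): d = 0.94769 in → contributes +6.7897 in⁴
  bottom flange (beyond web): d = 0.94769 in → contributes +6.7897 in⁴
Total I = 21.689 in⁴.

Iy ≈ 21.7 in⁴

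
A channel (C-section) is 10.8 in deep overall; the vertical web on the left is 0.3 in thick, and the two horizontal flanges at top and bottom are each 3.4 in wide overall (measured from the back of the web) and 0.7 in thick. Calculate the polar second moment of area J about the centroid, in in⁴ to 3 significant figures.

Decompose the section into non-overlapping parts with the origin at the bottom-left of its bounding rectangle.
Web: 0.3 × 10.8, A = 3.24 in², y = 5.4 in, Ī = 31.493 in⁴.
Top flange (beyond web): 3.1 × 0.7, A = 2.17 in², y = 10.45 in, Ī = 0.088608 in⁴.
Bottom flange (beyond web): 3.1 × 0.7, A = 2.17 in², y = 0.35 in, Ī = 0.088608 in⁴.
By symmetry the centroid is at mid-height, ȳ = 5.4 in.
Transfer each piece to the centroidal x-axis using Ī + A·d² with d = y − 5.4:
  web: d = 0 in → contributes +31.493 in⁴
  top flange (beyond web): d = 5.05 in → contributes +55.429 in⁴
  bottom flange (beyond web): d = -5.05 in → contributes +55.429 in⁴
Total I = 142.35 in⁴.
For the y-axis: x̄ = 1.1234 in.
Repeating about the centroidal y-axis gives I_y = 8.8611 in⁴.
Polar second moment: J = I_x + I_y = 151.21 in⁴.

J ≈ 151 in⁴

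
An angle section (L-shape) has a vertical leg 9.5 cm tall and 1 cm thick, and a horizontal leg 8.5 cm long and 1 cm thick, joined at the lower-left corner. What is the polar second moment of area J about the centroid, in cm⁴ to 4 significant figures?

Break the section into simple shapes (no overlaps), measuring from the bottom-left corner of the bounding box.
Vertical leg: 1 × 9.5, A = 9.5 cm², y = 4.75 cm, Ī = 71.4479 cm⁴.
Horizontal leg (remainder): 7.5 × 1, A = 7.5 cm², y = 0.5 cm, Ī = 0.625 cm⁴.
Centroid: ȳ = ΣA·y / ΣA = 2.875 cm.
Transfer each piece to the centroidal x-axis using Ī + A·d² with d = y − 2.875:
  vertical leg: d = 1.875 cm → contributes +104.846 cm⁴
  horizontal leg (remainder): d = -2.375 cm → contributes +42.9297 cm⁴
Total I = 147.776 cm⁴.
For the y-axis: x̄ = 2.375 cm.
Repeating about the centroidal y-axis gives I_y = 111.651 cm⁴.
Polar second moment: J = I_x + I_y = 259.427 cm⁴.

J ≈ 259.4 cm⁴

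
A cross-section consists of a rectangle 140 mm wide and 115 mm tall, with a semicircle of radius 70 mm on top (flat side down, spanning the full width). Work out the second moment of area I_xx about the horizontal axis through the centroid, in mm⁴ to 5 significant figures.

Treat the section as a set of non-overlapping primitives; coordinates are from the bounding-box lower-left.
Rectangular body: 140 × 115, A = 16 100 mm², y = 57.5 mm, Ī = 17 743 542 mm⁴.
Semicircular cap: semicircle r = 70, A = 7696.902 mm², y = 144.7089 mm, Ī = 2 635 265 mm⁴.
Centroid: ȳ = ΣA·y / ΣA = 85.70697 mm.
Transfer each piece to the horizontal axis through the centroid using Ī + A·d² with d = y − 85.70697:
  rectangular body: d = -28.20697 mm → contributes +30 553 237 mm⁴
  semicircular cap: d = 59.00195 mm → contributes +29 429 953 mm⁴
Total I = 59 983 190 mm⁴.

I_xx ≈ 5.9983 × 10⁷ mm⁴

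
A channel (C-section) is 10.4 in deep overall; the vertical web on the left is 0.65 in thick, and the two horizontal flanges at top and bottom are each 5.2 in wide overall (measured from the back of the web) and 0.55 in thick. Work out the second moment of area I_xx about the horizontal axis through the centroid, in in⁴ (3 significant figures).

I_xx ≈ 182 in⁴

Treat the section as a set of non-overlapping primitives; coordinates are from the bounding-box lower-left.
Web: 0.65 × 10.4, A = 6.76 in², y = 5.2 in, Ī = 60.93 in⁴.
Top flange (beyond web): 4.55 × 0.55, A = 2.5025 in², y = 10.125 in, Ī = 0.063084 in⁴.
Bottom flange (beyond web): 4.55 × 0.55, A = 2.5025 in², y = 0.275 in, Ī = 0.063084 in⁴.
By symmetry the centroid is at mid-height, ȳ = 5.2 in.
Transfer each piece to the horizontal axis through the centroid using Ī + A·d² with d = y − 5.2:
  web: d = 0 in → contributes +60.93 in⁴
  top flange (beyond web): d = 4.925 in → contributes +60.763 in⁴
  bottom flange (beyond web): d = -4.925 in → contributes +60.763 in⁴
Total I = 182.46 in⁴.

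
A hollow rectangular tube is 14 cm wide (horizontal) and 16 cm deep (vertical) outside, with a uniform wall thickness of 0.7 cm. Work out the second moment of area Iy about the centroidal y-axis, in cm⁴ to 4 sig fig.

Break the section into simple shapes (no overlaps), measuring from the bottom-left corner of the bounding box.
Outer rectangle: 14 × 16, A = 224 cm², x = 7 cm, Ī = 3658.67 cm⁴.
Inner void (subtracted): 12.6 × 14.6, A = 183.96 cm², x = 7 cm, Ī = 2433.79 cm⁴.
By symmetry the centroid is at mid-width, x̄ = 7 cm.
All pieces are centred on the centroidal y-axis, so I = ΣĪ (holes subtracted) = 1224.88 cm⁴.

Iy ≈ 1225 cm⁴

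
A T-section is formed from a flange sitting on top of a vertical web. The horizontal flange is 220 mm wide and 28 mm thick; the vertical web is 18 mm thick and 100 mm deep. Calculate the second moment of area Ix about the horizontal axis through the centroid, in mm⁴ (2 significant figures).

Break the section into simple shapes (no overlaps), measuring from the bottom-left corner of the bounding box.
Flange: 220 × 28, A = 6 160 mm², y = 114 mm, Ī = 402 453 mm⁴.
Web: 18 × 100, A = 1 800 mm², y = 50 mm, Ī = 1 500 000 mm⁴.
Centroid: ȳ = ΣA·y / ΣA = 99.53 mm.
Transfer each piece to the horizontal axis through the centroid using Ī + A·d² with d = y − 99.53:
  flange: d = 14.47 mm → contributes +1 692 661 mm⁴
  web: d = -49.53 mm → contributes +5 915 377 mm⁴
Total I = 7 608 037 mm⁴.

Ix ≈ 7.6 × 10⁶ mm⁴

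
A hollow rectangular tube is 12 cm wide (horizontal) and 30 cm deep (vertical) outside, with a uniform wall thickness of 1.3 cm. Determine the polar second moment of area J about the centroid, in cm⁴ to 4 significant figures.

Decompose the section into non-overlapping parts with the origin at the bottom-left of its bounding rectangle.
Outer rectangle: 12 × 30, A = 360 cm², y = 15 cm, Ī = 27 000 cm⁴.
Inner void (subtracted): 9.4 × 27.4, A = 257.56 cm², y = 15 cm, Ī = 16113.8 cm⁴.
By symmetry the centroid is at mid-height, ȳ = 15 cm.
All pieces are centred on the centroidal x-axis, so I = ΣĪ (holes subtracted) = 10886.2 cm⁴.
Repeating about the centroidal y-axis gives I_y = 2423.5 cm⁴.
Polar second moment: J = I_x + I_y = 13309.7 cm⁴.

J ≈ 1.331 × 10⁴ cm⁴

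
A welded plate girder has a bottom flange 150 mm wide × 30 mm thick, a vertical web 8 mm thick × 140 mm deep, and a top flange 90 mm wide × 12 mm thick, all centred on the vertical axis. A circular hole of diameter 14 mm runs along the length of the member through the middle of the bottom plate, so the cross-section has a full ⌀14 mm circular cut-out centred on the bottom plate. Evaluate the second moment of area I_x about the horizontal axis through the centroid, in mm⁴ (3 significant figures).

Break the section into simple shapes (no overlaps), measuring from the bottom-left corner of the bounding box.
Bottom plate: 150 × 30, A = 4 500 mm², y = 15 mm, Ī = 337 500 mm⁴.
Web plate: 8 × 140, A = 1 120 mm², y = 100 mm, Ī = 1 829 333 mm⁴.
Top plate: 90 × 12, A = 1 080 mm², y = 176 mm, Ī = 12 960 mm⁴.
Hole (subtracted): ⌀14, A = 153.94 mm², y = 15 mm, Ī = 1885.7 mm⁴.
Centroid: ȳ = ΣA·y / ΣA = 56.106 mm.
Transfer each piece to the horizontal axis through the centroid using Ī + A·d² with d = y − 56.106:
  bottom plate: d = -41.106 mm → contributes +7 941 028 mm⁴
  web plate: d = 43.894 mm → contributes +3 987 255 mm⁴
  top plate: d = 119.89 mm → contributes +15 537 593 mm⁴
  hole: d = -41.106 mm → contributes −261 991 mm⁴
Total I = 27 203 885 mm⁴.

I_x ≈ 2.72 × 10⁷ mm⁴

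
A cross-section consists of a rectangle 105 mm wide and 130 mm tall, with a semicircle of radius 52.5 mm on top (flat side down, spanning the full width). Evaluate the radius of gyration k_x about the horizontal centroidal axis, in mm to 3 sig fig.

Decompose the section into non-overlapping parts with the origin at the bottom-left of its bounding rectangle.
Rectangular body: 105 × 130, A = 13 650 mm², y = 65 mm, Ī = 19 223 750 mm⁴.
Semicircular cap: semicircle r = 52.5, A = 4329.5 mm², y = 152.28 mm, Ī = 833 814 mm⁴.
Centroid: ȳ = ΣA·y / ΣA = 86.018 mm.
Transfer each piece to the horizontal centroidal axis using Ī + A·d² with d = y − 86.018:
  rectangular body: d = -21.018 mm → contributes +25 253 515 mm⁴
  semicircular cap: d = 66.264 mm → contributes +19 844 357 mm⁴
Total I = 45 097 872 mm⁴.
Radius of gyration: k = √(I/A) = √(45 097 872 / 17 980) = 50.083 mm.

k_x ≈ 50.1 mm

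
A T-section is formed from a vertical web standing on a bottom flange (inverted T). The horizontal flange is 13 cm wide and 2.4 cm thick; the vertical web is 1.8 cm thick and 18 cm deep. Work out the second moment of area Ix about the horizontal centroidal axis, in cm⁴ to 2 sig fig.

Ix ≈ 2500 cm⁴

Decompose the section into non-overlapping parts with the origin at the bottom-left of its bounding rectangle.
Flange: 13 × 2.4, A = 31.2 cm², y = 1.2 cm, Ī = 14.98 cm⁴.
Web: 1.8 × 18, A = 32.4 cm², y = 11.4 cm, Ī = 874.8 cm⁴.
Centroid: ȳ = ΣA·y / ΣA = 6.396 cm.
Transfer each piece to the horizontal centroidal axis using Ī + A·d² with d = y − 6.396:
  flange: d = -5.196 cm → contributes +857.4 cm⁴
  web: d = 5.004 cm → contributes +1 686 cm⁴
Total I = 2 543 cm⁴.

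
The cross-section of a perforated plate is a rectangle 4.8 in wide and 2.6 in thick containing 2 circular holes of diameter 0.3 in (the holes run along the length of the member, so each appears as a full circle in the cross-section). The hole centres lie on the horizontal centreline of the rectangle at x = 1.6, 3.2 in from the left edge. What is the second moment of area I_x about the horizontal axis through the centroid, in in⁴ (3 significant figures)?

I_x ≈ 7.03 in⁴

Split into non-overlapping primitives; take the origin at the lower-left of the bounding box.
Plate: 4.8 × 2.6, A = 12.48 in², y = 1.3 in, Ī = 7.0304 in⁴.
Hole 1 (subtracted): ⌀0.3, A = 0.070686 in², y = 1.3 in, Ī = 0.00039761 in⁴.
Hole 2 (subtracted): ⌀0.3, A = 0.070686 in², y = 1.3 in, Ī = 0.00039761 in⁴.
By symmetry the centroid is at mid-height, ȳ = 1.3 in.
All pieces are centred on the horizontal axis through the centroid, so I = ΣĪ (holes subtracted) = 7.0296 in⁴.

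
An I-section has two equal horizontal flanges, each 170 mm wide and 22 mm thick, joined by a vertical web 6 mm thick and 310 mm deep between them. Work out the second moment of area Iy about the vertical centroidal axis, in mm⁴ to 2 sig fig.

Iy ≈ 1.8 × 10⁷ mm⁴

Treat the section as a set of non-overlapping primitives; coordinates are from the bounding-box lower-left.
Bottom flange: 170 × 22, A = 3 740 mm², x = 85 mm, Ī = 9 007 167 mm⁴.
Web: 6 × 310, A = 1 860 mm², x = 85 mm, Ī = 5 580 mm⁴.
Top flange: 170 × 22, A = 3 740 mm², x = 85 mm, Ī = 9 007 167 mm⁴.
By symmetry the centroid is at mid-width, x̄ = 85 mm.
All pieces are centred on the vertical centroidal axis, so I = ΣĪ = 18 019 913 mm⁴.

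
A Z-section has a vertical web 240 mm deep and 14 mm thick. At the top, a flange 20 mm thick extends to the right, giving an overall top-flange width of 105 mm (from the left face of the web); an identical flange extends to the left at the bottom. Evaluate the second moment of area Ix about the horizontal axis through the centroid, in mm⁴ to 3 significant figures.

Split into non-overlapping primitives; take the origin at the lower-left of the bounding box.
Web: 14 × 240, A = 3 360 mm², y = 120 mm, Ī = 16 128 000 mm⁴.
Top flange (beyond web): 91 × 20, A = 1 820 mm², y = 230 mm, Ī = 60 667 mm⁴.
Bottom flange (beyond web): 91 × 20, A = 1 820 mm², y = 10 mm, Ī = 60 667 mm⁴.
Centroid: ȳ = ΣA·y / ΣA = 120 mm.
Transfer each piece to the horizontal axis through the centroid using Ī + A·d² with d = y − 120:
  web: d = 0 mm → contributes +16 128 000 mm⁴
  top flange (beyond web): d = 110 mm → contributes +22 082 667 mm⁴
  bottom flange (beyond web): d = -110 mm → contributes +22 082 667 mm⁴
Total I = 60 293 333 mm⁴.

Ix ≈ 6.03 × 10⁷ mm⁴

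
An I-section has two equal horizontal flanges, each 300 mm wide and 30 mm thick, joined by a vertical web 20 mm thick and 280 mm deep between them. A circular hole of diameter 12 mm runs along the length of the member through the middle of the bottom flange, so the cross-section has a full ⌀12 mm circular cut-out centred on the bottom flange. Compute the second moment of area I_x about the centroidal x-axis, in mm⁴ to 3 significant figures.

Treat the section as a set of non-overlapping primitives; coordinates are from the bounding-box lower-left.
Bottom flange: 300 × 30, A = 9 000 mm², y = 15 mm, Ī = 675 000 mm⁴.
Web: 20 × 280, A = 5 600 mm², y = 170 mm, Ī = 36 586 667 mm⁴.
Top flange: 300 × 30, A = 9 000 mm², y = 325 mm, Ī = 675 000 mm⁴.
Hole (subtracted): ⌀12, A = 113.1 mm², y = 15 mm, Ī = 1017.9 mm⁴.
Centroid: ȳ = ΣA·y / ΣA = 170.75 mm.
Transfer each piece to the centroidal x-axis using Ī + A·d² with d = y − 170.75:
  bottom flange: d = -155.75 mm → contributes +218 987 406 mm⁴
  web: d = -0.74638 mm → contributes +36 589 786 mm⁴
  top flange: d = 154.25 mm → contributes +214 822 622 mm⁴
  hole: d = -155.75 mm → contributes −2 744 412 mm⁴
Total I = 467 655 401 mm⁴.

I_x ≈ 4.68 × 10⁸ mm⁴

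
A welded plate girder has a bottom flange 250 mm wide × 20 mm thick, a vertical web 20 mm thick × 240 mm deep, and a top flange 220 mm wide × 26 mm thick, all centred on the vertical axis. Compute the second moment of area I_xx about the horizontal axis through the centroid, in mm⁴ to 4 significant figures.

Split into non-overlapping primitives; take the origin at the lower-left of the bounding box.
Bottom plate: 250 × 20, A = 5 000 mm², y = 10 mm, Ī = 166 667 mm⁴.
Web plate: 20 × 240, A = 4 800 mm², y = 140 mm, Ī = 23 040 000 mm⁴.
Top plate: 220 × 26, A = 5 720 mm², y = 273 mm, Ī = 322 227 mm⁴.
Centroid: ȳ = ΣA·y / ΣA = 147.137 mm.
Transfer each piece to the horizontal axis through the centroid using Ī + A·d² with d = y − 147.137:
  bottom plate: d = -137.137 mm → contributes +94 198 899 mm⁴
  web plate: d = -7.1366 mm → contributes +23 284 469 mm⁴
  top plate: d = 125.863 mm → contributes +90 936 156 mm⁴
Total I = 208 419 524 mm⁴.

I_xx ≈ 2.084 × 10⁸ mm⁴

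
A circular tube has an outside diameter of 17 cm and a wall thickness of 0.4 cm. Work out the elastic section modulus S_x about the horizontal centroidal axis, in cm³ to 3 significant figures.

Decompose the section into non-overlapping parts with the origin at the bottom-left of its bounding rectangle.
Outer circle: ⌀17, A = 226.98 cm², y = 8.5 cm, Ī = 4099.8 cm⁴.
Bore (subtracted): ⌀16.2, A = 206.12 cm², y = 8.5 cm, Ī = 3380.9 cm⁴.
By symmetry the centroid is at mid-height, ȳ = 8.5 cm.
All pieces are centred on the horizontal centroidal axis, so I = ΣĪ (holes subtracted) = 718.95 cm⁴.
Extreme fibre distance c = 8.5 cm; S = I/c = 84.582 cm³.

S_x ≈ 84.6 cm³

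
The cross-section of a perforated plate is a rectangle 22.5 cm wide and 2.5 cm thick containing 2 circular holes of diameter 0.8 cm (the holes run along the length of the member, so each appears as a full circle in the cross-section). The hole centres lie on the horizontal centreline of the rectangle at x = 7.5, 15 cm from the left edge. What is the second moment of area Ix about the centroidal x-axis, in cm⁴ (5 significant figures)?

Treat the section as a set of non-overlapping primitives; coordinates are from the bounding-box lower-left.
Plate: 22.5 × 2.5, A = 56.25 cm², y = 1.25 cm, Ī = 29.29688 cm⁴.
Hole 1 (subtracted): ⌀0.8, A = 0.5026548 cm², y = 1.25 cm, Ī = 0.02010619 cm⁴.
Hole 2 (subtracted): ⌀0.8, A = 0.5026548 cm², y = 1.25 cm, Ī = 0.02010619 cm⁴.
By symmetry the centroid is at mid-height, ȳ = 1.25 cm.
All pieces are centred on the centroidal x-axis, so I = ΣĪ (holes subtracted) = 29.25666 cm⁴.

Ix ≈ 29.257 cm⁴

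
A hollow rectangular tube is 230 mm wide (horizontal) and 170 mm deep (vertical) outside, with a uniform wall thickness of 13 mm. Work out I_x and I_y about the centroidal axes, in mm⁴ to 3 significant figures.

Treat the section as a set of non-overlapping primitives; coordinates are from the bounding-box lower-left.
Outer rectangle: 230 × 170, A = 39 100 mm², y = 85 mm, Ī = 94 165 833 mm⁴.
Inner void (subtracted): 204 × 144, A = 29 376 mm², y = 85 mm, Ī = 50 761 728 mm⁴.
By symmetry the centroid is at mid-height, ȳ = 85 mm.
All pieces are centred on the centroidal x-axis, so I = ΣĪ (holes subtracted) = 43 404 105 mm⁴.
Repeating about the centroidal y-axis gives I_y = 70 489 865 mm⁴.

I_x ≈ 4.34 × 10⁷ mm⁴, I_y ≈ 7.05 × 10⁷ mm⁴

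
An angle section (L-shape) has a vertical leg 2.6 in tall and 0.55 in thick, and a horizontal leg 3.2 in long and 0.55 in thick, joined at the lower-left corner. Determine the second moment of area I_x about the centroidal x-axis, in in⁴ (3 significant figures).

I_x ≈ 1.60 in⁴

Decompose the section into non-overlapping parts with the origin at the bottom-left of its bounding rectangle.
Vertical leg: 0.55 × 2.6, A = 1.43 in², y = 1.3 in, Ī = 0.80557 in⁴.
Horizontal leg (remainder): 2.65 × 0.55, A = 1.4575 in², y = 0.275 in, Ī = 0.036741 in⁴.
Centroid: ȳ = ΣA·y / ΣA = 0.78262 in.
Transfer each piece to the centroidal x-axis using Ī + A·d² with d = y − 0.78262:
  vertical leg: d = 0.51738 in → contributes +1.1884 in⁴
  horizontal leg (remainder): d = -0.50762 in → contributes +0.41231 in⁴
Total I = 1.6007 in⁴.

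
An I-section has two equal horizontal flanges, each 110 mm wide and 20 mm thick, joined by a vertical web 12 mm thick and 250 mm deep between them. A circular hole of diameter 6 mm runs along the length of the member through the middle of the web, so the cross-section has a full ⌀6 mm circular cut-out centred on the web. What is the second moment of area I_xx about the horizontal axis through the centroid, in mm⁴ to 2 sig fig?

I_xx ≈ 9.6 × 10⁷ mm⁴

Treat the section as a set of non-overlapping primitives; coordinates are from the bounding-box lower-left.
Bottom flange: 110 × 20, A = 2 200 mm², y = 10 mm, Ī = 73 333 mm⁴.
Web: 12 × 250, A = 3 000 mm², y = 145 mm, Ī = 15 625 000 mm⁴.
Top flange: 110 × 20, A = 2 200 mm², y = 280 mm, Ī = 73 333 mm⁴.
Hole (subtracted): ⌀6, A = 28.27 mm², y = 145 mm, Ī = 63.62 mm⁴.
By symmetry the centroid is at mid-height, ȳ = 145 mm.
Transfer each piece to the horizontal axis through the centroid using Ī + A·d² with d = y − 145:
  bottom flange: d = -135 mm → contributes +40 168 333 mm⁴
  web: d = 0 mm → contributes +15 625 000 mm⁴
  top flange: d = 135 mm → contributes +40 168 333 mm⁴
  hole: d = 0 mm → contributes −63.62 mm⁴
Total I = 95 961 603 mm⁴.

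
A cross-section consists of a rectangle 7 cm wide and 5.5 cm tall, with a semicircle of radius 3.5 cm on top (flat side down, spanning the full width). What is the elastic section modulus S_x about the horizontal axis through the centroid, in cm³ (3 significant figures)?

S_x ≈ 71.0 cm³

Decompose the section into non-overlapping parts with the origin at the bottom-left of its bounding rectangle.
Rectangular body: 7 × 5.5, A = 38.5 cm², y = 2.75 cm, Ī = 97.052 cm⁴.
Semicircular cap: semicircle r = 3.5, A = 19.242 cm², y = 6.9854 cm, Ī = 16.47 cm⁴.
Centroid: ȳ = ΣA·y / ΣA = 4.1614 cm.
Transfer each piece to the horizontal axis through the centroid using Ī + A·d² with d = y − 4.1614:
  rectangular body: d = -1.4114 cm → contributes +173.75 cm⁴
  semicircular cap: d = 2.824 cm → contributes +169.93 cm⁴
Total I = 343.68 cm⁴.
Extreme fibre distance c = 4.8386 cm; S = I/c = 71.029 cm³.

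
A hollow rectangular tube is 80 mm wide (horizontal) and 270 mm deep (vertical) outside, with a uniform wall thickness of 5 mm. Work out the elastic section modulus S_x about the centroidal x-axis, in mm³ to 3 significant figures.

S_x ≈ 2.13 × 10⁵ mm³

Treat the section as a set of non-overlapping primitives; coordinates are from the bounding-box lower-left.
Outer rectangle: 80 × 270, A = 21 600 mm², y = 135 mm, Ī = 131 220 000 mm⁴.
Inner void (subtracted): 70 × 260, A = 18 200 mm², y = 135 mm, Ī = 102 526 667 mm⁴.
By symmetry the centroid is at mid-height, ȳ = 135 mm.
All pieces are centred on the centroidal x-axis, so I = ΣĪ (holes subtracted) = 28 693 333 mm⁴.
Extreme fibre distance c = 135 mm; S = I/c = 212 543 mm³.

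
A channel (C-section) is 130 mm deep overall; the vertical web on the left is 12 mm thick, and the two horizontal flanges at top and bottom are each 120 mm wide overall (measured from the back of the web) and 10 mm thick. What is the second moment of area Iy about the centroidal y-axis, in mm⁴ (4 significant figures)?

Split into non-overlapping primitives; take the origin at the lower-left of the bounding box.
Web: 12 × 130, A = 1 560 mm², x = 6 mm, Ī = 18 720 mm⁴.
Top flange (beyond web): 108 × 10, A = 1 080 mm², x = 66 mm, Ī = 1 049 760 mm⁴.
Bottom flange (beyond web): 108 × 10, A = 1 080 mm², x = 66 mm, Ī = 1 049 760 mm⁴.
Centroid: x̄ = ΣA·x / ΣA = 40.8387 mm.
Transfer each piece to the centroidal y-axis using Ī + A·d² with d = x − 40.8387:
  web: d = -34.8387 mm → contributes +1 912 148 mm⁴
  top flange (beyond web): d = 25.1613 mm → contributes +1 733 498 mm⁴
  bottom flange (beyond web): d = 25.1613 mm → contributes +1 733 498 mm⁴
Total I = 5 379 143 mm⁴.

Iy ≈ 5.379 × 10⁶ mm⁴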